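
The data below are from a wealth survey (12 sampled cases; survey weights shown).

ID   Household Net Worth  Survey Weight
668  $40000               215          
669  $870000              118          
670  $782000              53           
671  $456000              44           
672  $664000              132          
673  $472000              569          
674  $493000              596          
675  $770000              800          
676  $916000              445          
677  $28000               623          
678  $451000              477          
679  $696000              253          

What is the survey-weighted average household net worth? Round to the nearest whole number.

521409

Weighted sum = 40000×215 + 870000×118 + 782000×53 + 456000×44 + 664000×132 + 472000×569 + 493000×596 + 770000×800 + 916000×445 + 28000×623 + 451000×477 + 696000×253
  = 8600000 + 102660000 + 41446000 + 20064000 + 87648000 + 268568000 + 293828000 + 616000000 + 407620000 + 17444000 + 215127000 + 176088000 = 2255093000
Sum of weights = 215 + 118 + 53 + 44 + 132 + 569 + 596 + 800 + 445 + 623 + 477 + 253 = 4325
Weighted mean = 2255093000 / 4325 = 521408.79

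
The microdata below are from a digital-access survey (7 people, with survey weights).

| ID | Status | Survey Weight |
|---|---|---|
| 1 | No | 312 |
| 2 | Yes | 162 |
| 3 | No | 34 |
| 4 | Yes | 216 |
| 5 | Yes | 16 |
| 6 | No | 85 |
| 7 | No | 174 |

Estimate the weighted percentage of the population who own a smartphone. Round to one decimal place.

39.4

Sum of weights for 'Yes' = 162 + 216 + 16 = 394
Total weight = 312 + 162 + 34 + 216 + 16 + 85 + 174 = 999
Weighted proportion = 394 / 999 = 0.39439439 → 39.439439%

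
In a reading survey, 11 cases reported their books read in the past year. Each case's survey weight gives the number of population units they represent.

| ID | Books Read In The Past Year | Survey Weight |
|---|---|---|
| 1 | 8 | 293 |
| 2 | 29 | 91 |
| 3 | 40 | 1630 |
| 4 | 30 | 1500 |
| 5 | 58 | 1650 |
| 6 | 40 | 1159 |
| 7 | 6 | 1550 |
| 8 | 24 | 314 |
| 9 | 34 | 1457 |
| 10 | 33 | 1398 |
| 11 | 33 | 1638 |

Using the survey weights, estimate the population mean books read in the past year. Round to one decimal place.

33.4

Weighted sum = 8×293 + 29×91 + 40×1630 + 30×1500 + 58×1650 + 40×1159 + 6×1550 + 24×314 + 34×1457 + 33×1398 + 33×1638
  = 2344 + 2639 + 65200 + 45000 + 95700 + 46360 + 9300 + 7536 + 49538 + 46134 + 54054 = 423805
Sum of weights = 293 + 91 + 1630 + 1500 + 1650 + 1159 + 1550 + 314 + 1457 + 1398 + 1638 = 12680
Weighted mean = 423805 / 12680 = 33.423107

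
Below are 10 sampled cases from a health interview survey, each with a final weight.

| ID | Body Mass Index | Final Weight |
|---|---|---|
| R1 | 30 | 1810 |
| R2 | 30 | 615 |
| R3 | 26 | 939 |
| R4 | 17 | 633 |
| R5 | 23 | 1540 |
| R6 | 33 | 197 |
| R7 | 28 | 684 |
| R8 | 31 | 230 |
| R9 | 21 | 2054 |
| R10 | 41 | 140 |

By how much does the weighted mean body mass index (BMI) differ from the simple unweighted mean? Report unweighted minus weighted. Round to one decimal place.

Unweighted sum = 30 + 30 + 26 + 17 + 23 + 33 + 28 + 31 + 21 + 41 = 280
Unweighted mean = 280 / 10 = 28
Weighted sum = 30×1810 + 30×615 + 26×939 + 17×633 + 23×1540 + 33×197 + 28×684 + 31×230 + 21×2054 + 41×140
  = 54300 + 18450 + 24414 + 10761 + 35420 + 6501 + 19152 + 7130 + 43134 + 5740 = 225002
Sum of weights = 8842
Weighted mean = 225002 / 8842 = 25.446958
Difference (unweighted minus weighted) = 2.5530423

2.6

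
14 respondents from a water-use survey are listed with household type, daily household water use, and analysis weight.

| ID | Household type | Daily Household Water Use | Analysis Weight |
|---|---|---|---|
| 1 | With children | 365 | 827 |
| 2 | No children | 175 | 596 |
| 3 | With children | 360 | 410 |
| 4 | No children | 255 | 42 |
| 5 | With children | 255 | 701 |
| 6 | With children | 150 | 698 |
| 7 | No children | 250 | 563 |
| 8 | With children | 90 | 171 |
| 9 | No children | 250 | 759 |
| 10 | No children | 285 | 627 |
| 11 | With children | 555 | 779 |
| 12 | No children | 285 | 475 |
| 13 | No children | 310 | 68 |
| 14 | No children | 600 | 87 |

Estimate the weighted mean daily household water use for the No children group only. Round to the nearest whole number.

No children rows: 2, 4, 7, 9, 10, 12, 13, 14
Weighted sum = 175×596 + 255×42 + 250×563 + 250×759 + 285×627 + 285×475 + 310×68 + 600×87
  = 104300 + 10710 + 140750 + 189750 + 178695 + 135375 + 21080 + 52200 = 832860
Sum of weights = 596 + 42 + 563 + 759 + 627 + 475 + 68 + 87 = 3217
Weighted mean = 832860 / 3217 = 258.89338

259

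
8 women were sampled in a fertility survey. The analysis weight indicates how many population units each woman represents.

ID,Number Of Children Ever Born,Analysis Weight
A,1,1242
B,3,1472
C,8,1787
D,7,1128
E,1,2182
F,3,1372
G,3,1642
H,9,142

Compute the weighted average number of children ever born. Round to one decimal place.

3.7

Weighted sum = 1×1242 + 3×1472 + 8×1787 + 7×1128 + 1×2182 + 3×1372 + 3×1642 + 9×142
  = 1242 + 4416 + 14296 + 7896 + 2182 + 4116 + 4926 + 1278 = 40352
Sum of weights = 10967
Weighted mean = 40352 / 10967 = 3.6794018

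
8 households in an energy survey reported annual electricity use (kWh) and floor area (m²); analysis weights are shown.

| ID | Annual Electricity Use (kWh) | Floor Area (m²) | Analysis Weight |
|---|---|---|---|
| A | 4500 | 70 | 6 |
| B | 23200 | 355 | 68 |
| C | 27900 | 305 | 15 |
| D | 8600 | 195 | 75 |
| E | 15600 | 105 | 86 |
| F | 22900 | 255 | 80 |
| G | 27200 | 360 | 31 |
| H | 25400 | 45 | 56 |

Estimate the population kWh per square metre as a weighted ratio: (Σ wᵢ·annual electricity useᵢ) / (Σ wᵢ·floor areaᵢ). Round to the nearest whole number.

Σ wᵢ·y = 4500×6 + 23200×68 + 27900×15 + 8600×75 + 15600×86 + 22900×80 + 27200×31 + 25400×56
  = 27000 + 1577600 + 418500 + 645000 + 1341600 + 1832000 + 843200 + 1422400 = 8107300
Σ wᵢ·x = 70×6 + 355×68 + 305×15 + 195×75 + 105×86 + 255×80 + 360×31 + 45×56
  = 86870
Ratio = 8107300 / 86870 = 93.32681

93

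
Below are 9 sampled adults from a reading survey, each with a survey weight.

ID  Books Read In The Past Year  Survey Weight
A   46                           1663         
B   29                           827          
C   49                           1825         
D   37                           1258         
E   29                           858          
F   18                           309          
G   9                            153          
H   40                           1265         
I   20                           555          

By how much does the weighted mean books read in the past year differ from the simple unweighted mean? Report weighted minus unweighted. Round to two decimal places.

7.09

Unweighted sum = 46 + 29 + 49 + 37 + 29 + 18 + 9 + 40 + 20 = 277
Unweighted mean = 277 / 9 = 30.777778
Weighted sum = 46×1663 + 29×827 + 49×1825 + 37×1258 + 29×858 + 18×309 + 9×153 + 40×1265 + 20×555
  = 76498 + 23983 + 89425 + 46546 + 24882 + 5562 + 1377 + 50600 + 11100 = 329973
Sum of weights = 1663 + 827 + 1825 + 1258 + 858 + 309 + 153 + 1265 + 555 = 8713
Weighted mean = 329973 / 8713 = 37.871342
Difference (weighted minus unweighted) = 7.0935639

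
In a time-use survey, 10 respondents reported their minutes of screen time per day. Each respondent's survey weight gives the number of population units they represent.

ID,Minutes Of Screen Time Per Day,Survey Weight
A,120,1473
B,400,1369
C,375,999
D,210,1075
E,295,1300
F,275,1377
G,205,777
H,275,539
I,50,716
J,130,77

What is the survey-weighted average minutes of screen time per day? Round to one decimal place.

251.5

Weighted sum = 120×1473 + 400×1369 + 375×999 + 210×1075 + 295×1300 + 275×1377 + 205×777 + 275×539 + 50×716 + 130×77
  = 176760 + 547600 + 374625 + 225750 + 383500 + 378675 + 159285 + 148225 + 35800 + 10010 = 2440230
Sum of weights = 1473 + 1369 + 999 + 1075 + 1300 + 1377 + 777 + 539 + 716 + 77 = 9702
Weighted mean = 2440230 / 9702 = 251.51824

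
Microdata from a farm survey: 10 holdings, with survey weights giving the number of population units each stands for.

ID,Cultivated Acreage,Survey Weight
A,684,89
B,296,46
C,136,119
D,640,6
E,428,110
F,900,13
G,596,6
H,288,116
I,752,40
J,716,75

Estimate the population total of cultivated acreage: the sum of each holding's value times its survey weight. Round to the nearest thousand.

274000

Weighted total = 274060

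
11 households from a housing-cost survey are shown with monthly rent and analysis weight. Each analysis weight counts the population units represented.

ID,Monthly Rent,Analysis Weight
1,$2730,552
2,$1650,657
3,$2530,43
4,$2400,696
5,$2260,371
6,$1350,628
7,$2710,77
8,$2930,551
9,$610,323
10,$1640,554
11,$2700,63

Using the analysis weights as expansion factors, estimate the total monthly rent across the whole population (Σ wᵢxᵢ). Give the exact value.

9155250

Weighted total = 2730×552 + 1650×657 + 2530×43 + 2400×696 + 2260×371 + 1350×628 + 2710×77 + 2930×551 + 610×323 + 1640×554 + 2700×63
  = 1506960 + 1084050 + 108790 + 1670400 + 838460 + 847800 + 208670 + 1614430 + 197030 + 908560 + 170100 = 9155250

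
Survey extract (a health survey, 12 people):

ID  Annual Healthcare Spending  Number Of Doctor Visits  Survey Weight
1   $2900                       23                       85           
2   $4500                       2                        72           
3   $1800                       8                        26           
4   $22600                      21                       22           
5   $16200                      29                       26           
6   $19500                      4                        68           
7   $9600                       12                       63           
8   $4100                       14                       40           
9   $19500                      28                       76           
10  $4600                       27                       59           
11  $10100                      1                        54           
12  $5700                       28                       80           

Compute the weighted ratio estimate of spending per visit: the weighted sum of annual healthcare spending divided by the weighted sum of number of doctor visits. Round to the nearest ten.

570

Σ wᵢ·y = 2900×85 + 4500×72 + 1800×26 + 22600×22 + 16200×26 + 19500×68 + 9600×63 + 4100×40 + 19500×76 + 4600×59 + 10100×54 + 5700×80
  = 246500 + 324000 + 46800 + 497200 + 421200 + 1326000 + 604800 + 164000 + 1482000 + 271400 + 545400 + 456000 = 6385300
Σ wᵢ·x = 23×85 + 2×72 + 8×26 + 21×22 + 29×26 + 4×68 + 12×63 + 14×40 + 28×76 + 27×59 + 1×54 + 28×80
  = 1955 + 144 + 208 + 462 + 754 + 272 + 756 + 560 + 2128 + 1593 + 54 + 2240 = 11126
Ratio = 6385300 / 11126 = 573.90796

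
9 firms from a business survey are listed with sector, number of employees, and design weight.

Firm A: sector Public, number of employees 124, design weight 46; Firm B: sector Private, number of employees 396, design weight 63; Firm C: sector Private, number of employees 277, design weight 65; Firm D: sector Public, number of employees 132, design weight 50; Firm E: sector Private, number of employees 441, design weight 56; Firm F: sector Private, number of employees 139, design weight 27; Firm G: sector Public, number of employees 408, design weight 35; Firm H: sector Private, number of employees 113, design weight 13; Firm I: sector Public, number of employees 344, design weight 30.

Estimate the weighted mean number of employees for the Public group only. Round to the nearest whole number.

229

Public rows: A, D, G, I
Weighted sum = 124×46 + 132×50 + 408×35 + 344×30
  = 5704 + 6600 + 14280 + 10320 = 36904
Sum of weights = 46 + 50 + 35 + 30 = 161
Weighted mean = 36904 / 161 = 229.21739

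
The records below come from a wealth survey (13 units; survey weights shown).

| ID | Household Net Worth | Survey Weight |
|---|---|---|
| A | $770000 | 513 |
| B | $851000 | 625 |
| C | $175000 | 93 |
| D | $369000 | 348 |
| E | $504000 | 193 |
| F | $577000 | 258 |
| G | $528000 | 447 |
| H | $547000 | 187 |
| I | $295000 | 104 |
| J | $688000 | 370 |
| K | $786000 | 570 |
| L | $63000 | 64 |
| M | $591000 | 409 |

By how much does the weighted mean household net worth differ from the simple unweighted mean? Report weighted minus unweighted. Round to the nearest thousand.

111000

Unweighted sum = 6744000
Unweighted mean = 6744000 / 13 = 518769.23
Weighted sum = 2635026000
Sum of weights = 4181
Weighted mean = 2635026000 / 4181 = 630238.22
Difference (weighted minus unweighted) = 111468.99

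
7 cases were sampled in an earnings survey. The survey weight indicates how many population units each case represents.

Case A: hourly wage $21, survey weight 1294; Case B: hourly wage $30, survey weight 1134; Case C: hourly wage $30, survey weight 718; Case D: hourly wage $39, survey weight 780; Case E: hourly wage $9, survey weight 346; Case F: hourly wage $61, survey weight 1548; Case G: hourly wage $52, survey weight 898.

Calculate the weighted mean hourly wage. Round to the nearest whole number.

38

Weighted sum = 21×1294 + 30×1134 + 30×718 + 39×780 + 9×346 + 61×1548 + 52×898
  = 27174 + 34020 + 21540 + 30420 + 3114 + 94428 + 46696 = 257392
Sum of weights = 1294 + 1134 + 718 + 780 + 346 + 1548 + 898 = 6718
Weighted mean = 257392 / 6718 = 38.313784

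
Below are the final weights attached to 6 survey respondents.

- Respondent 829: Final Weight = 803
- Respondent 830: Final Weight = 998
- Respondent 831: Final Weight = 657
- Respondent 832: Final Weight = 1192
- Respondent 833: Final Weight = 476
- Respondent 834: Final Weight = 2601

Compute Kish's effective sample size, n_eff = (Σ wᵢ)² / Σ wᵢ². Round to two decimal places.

4.32

Σ wᵢ = 6727
Σ wᵢ² = 644809 + 996004 + 431649 + 1420864 + 226576 + 6765201 = 10485103
n_eff = 6727² / 10485103 = 45252529 / 10485103 = 4.3158879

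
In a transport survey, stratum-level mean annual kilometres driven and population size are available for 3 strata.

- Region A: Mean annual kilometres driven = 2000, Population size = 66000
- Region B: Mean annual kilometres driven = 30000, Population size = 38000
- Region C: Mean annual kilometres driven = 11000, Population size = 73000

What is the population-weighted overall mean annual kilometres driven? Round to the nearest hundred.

11700

Σ Nₕ·x̄ₕ = 2000×66000 + 30000×38000 + 11000×73000
  = 132000000 + 1140000000 + 803000000 = 2075000000
Σ Nₕ = 177000
Overall mean = 2075000000 / 177000 = 11723.164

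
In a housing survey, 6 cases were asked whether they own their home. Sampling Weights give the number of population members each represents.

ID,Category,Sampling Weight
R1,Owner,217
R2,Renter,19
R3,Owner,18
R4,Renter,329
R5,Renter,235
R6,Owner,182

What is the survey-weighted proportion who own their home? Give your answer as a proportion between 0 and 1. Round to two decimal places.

Sum of weights for 'Owner' = 217 + 18 + 182 = 417
Total weight = 217 + 19 + 18 + 329 + 235 + 182 = 1000
Weighted proportion = 417 / 1000 = 0.417

0.42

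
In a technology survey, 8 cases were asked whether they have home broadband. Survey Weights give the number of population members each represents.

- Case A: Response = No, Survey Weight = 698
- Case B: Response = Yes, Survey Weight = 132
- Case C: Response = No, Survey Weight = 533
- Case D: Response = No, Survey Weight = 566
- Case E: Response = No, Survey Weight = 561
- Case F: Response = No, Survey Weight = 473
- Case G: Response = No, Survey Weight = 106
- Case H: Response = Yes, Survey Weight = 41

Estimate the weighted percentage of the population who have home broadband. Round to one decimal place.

Sum of weights for 'Yes' = 132 + 41 = 173
Total weight = 698 + 132 + 533 + 566 + 561 + 473 + 106 + 41 = 3110
Weighted proportion = 173 / 3110 = 0.05562701 → 5.562701%

5.6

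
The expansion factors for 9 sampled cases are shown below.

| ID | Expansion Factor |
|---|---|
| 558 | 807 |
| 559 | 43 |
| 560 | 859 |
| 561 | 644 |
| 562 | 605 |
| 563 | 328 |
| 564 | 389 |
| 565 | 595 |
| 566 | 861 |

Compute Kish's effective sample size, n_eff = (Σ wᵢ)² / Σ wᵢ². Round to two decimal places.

7.47

Σ wᵢ = 807 + 43 + 859 + 644 + 605 + 328 + 389 + 595 + 861 = 5131
Σ wᵢ² = 651249 + 1849 + 737881 + 414736 + 366025 + 107584 + 151321 + 354025 + 741321 = 3525991
n_eff = 5131² / 3525991 = 26327161 / 3525991 = 7.466599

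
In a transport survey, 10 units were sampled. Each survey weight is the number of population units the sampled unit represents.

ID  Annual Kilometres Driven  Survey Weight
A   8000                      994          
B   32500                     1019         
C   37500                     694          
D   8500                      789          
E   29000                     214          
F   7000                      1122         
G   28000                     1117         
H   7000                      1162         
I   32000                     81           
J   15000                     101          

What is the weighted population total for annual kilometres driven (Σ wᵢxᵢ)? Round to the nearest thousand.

Weighted total = 8000×994 + 32500×1019 + 37500×694 + 8500×789 + 29000×214 + 7000×1122 + 28000×1117 + 7000×1162 + 32000×81 + 15000×101
  = 131378000

131378000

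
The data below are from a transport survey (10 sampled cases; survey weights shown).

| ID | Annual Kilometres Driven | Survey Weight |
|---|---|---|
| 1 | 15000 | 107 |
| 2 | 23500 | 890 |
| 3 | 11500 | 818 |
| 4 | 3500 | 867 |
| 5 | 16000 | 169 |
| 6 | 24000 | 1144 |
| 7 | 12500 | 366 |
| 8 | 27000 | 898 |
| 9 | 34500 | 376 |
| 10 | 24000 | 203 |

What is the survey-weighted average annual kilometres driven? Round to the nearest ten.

Weighted sum = 15000×107 + 23500×890 + 11500×818 + 3500×867 + 16000×169 + 24000×1144 + 12500×366 + 27000×898 + 34500×376 + 24000×203
  = 1605000 + 20915000 + 9407000 + 3034500 + 2704000 + 27456000 + 4575000 + 24246000 + 12972000 + 4872000 = 111786500
Sum of weights = 5838
Weighted mean = 111786500 / 5838 = 19148.082

19150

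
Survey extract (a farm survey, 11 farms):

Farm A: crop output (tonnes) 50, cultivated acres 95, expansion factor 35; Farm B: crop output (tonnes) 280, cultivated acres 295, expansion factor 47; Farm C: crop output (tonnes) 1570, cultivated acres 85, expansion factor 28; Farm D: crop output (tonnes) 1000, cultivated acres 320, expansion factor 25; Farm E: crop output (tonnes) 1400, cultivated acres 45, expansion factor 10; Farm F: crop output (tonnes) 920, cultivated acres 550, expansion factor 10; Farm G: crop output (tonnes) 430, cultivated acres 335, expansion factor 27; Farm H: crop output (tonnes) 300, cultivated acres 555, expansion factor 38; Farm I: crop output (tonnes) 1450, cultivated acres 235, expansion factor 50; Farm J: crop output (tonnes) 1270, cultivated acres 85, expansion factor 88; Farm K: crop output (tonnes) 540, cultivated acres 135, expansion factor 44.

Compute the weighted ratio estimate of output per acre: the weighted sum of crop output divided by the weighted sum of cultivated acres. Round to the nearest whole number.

Σ wᵢ·y = 50×35 + 280×47 + 1570×28 + 1000×25 + 1400×10 + 920×10 + 430×27 + 300×38 + 1450×50 + 1270×88 + 540×44
  = 1750 + 13160 + 43960 + 25000 + 14000 + 9200 + 11610 + 11400 + 72500 + 111760 + 23760 = 338100
Σ wᵢ·x = 95×35 + 295×47 + 85×28 + 320×25 + 45×10 + 550×10 + 335×27 + 555×38 + 235×50 + 85×88 + 135×44
  = 3325 + 13865 + 2380 + 8000 + 450 + 5500 + 9045 + 21090 + 11750 + 7480 + 5940 = 88825
Ratio = 338100 / 88825 = 3.8063608

4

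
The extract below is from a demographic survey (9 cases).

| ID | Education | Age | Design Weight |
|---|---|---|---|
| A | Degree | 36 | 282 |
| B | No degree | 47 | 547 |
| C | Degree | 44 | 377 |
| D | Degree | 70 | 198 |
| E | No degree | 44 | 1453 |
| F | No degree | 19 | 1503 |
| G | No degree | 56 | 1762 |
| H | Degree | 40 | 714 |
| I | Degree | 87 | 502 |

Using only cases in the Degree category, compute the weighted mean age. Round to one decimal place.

Degree rows: A, C, D, H, I
Weighted sum = 36×282 + 44×377 + 70×198 + 40×714 + 87×502
  = 10152 + 16588 + 13860 + 28560 + 43674 = 112834
Sum of weights = 2073
Weighted mean = 112834 / 2073 = 54.430294

54.4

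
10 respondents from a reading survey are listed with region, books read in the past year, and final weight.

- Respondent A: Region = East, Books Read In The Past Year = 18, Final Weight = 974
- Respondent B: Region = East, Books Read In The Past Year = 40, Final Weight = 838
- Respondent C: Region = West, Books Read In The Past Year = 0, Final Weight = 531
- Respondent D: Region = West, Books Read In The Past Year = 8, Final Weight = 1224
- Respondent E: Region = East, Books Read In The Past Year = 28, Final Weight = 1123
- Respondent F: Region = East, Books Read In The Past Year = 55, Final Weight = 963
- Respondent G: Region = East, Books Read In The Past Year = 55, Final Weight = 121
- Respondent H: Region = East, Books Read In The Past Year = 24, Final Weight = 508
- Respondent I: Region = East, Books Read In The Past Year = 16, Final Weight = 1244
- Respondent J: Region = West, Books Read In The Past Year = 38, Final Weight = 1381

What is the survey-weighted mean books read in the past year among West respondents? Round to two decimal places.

19.86

West rows: C, D, J
Weighted sum = 0×531 + 8×1224 + 38×1381
  = 0 + 9792 + 52478 = 62270
Sum of weights = 531 + 1224 + 1381 = 3136
Weighted mean = 62270 / 3136 = 19.856505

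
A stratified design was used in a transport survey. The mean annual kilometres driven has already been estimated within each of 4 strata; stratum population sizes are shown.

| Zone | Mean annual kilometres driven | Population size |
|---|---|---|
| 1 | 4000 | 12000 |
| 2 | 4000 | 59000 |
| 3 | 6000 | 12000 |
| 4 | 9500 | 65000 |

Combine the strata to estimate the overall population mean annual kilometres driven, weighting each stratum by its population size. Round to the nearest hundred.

Σ Nₕ·x̄ₕ = 4000×12000 + 4000×59000 + 6000×12000 + 9500×65000
  = 48000000 + 236000000 + 72000000 + 617500000 = 973500000
Σ Nₕ = 12000 + 59000 + 12000 + 65000 = 148000
Overall mean = 973500000 / 148000 = 6577.7027

6600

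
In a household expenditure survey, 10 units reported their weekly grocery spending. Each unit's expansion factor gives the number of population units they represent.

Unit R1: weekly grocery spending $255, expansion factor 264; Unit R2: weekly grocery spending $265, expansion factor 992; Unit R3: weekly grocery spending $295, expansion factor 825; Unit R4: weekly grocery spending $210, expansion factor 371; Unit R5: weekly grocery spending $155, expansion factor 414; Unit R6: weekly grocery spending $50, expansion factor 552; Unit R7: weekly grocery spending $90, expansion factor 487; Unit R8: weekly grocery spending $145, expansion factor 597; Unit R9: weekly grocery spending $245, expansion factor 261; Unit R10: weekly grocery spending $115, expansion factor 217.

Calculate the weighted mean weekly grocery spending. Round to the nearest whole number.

193

Weighted sum = 255×264 + 265×992 + 295×825 + 210×371 + 155×414 + 50×552 + 90×487 + 145×597 + 245×261 + 115×217
  = 67320 + 262880 + 243375 + 77910 + 64170 + 27600 + 43830 + 86565 + 63945 + 24955 = 962550
Sum of weights = 264 + 992 + 825 + 371 + 414 + 552 + 487 + 597 + 261 + 217 = 4980
Weighted mean = 962550 / 4980 = 193.28313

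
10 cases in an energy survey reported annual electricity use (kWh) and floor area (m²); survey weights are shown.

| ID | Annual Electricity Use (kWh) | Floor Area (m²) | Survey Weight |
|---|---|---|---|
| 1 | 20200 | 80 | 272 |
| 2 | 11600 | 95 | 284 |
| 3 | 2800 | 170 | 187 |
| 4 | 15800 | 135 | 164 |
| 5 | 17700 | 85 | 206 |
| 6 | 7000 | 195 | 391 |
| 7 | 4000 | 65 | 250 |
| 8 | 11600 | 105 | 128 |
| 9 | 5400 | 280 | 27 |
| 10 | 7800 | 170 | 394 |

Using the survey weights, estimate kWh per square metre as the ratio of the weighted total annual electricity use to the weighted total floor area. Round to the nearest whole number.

80

Σ wᵢ·y = 20200×272 + 11600×284 + 2800×187 + 15800×164 + 17700×206 + 7000×391 + 4000×250 + 11600×128 + 5400×27 + 7800×394
  = 5494400 + 3294400 + 523600 + 2591200 + 3646200 + 2737000 + 1000000 + 1484800 + 145800 + 3073200 = 23990600
Σ wᵢ·x = 80×272 + 95×284 + 170×187 + 135×164 + 85×206 + 195×391 + 65×250 + 105×128 + 280×27 + 170×394
  = 21760 + 26980 + 31790 + 22140 + 17510 + 76245 + 16250 + 13440 + 7560 + 66980 = 300655
Ratio = 23990600 / 300655 = 79.794449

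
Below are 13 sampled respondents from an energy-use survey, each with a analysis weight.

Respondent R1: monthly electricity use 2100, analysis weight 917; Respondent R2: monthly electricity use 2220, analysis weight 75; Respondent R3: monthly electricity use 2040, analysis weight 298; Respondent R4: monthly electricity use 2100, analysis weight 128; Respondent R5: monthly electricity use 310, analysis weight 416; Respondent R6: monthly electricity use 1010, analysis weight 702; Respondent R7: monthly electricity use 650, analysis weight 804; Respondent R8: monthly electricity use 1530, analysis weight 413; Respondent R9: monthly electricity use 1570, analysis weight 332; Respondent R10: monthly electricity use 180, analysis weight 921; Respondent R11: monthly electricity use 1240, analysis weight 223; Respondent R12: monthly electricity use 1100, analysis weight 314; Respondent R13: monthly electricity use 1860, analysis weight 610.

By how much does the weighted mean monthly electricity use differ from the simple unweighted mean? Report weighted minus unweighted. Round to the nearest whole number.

-174

Unweighted sum = 17910
Unweighted mean = 17910 / 13 = 1377.6923
Weighted sum = 7404930
Sum of weights = 6153
Weighted mean = 7404930 / 6153 = 1203.4666
Difference (weighted minus unweighted) = -174.22571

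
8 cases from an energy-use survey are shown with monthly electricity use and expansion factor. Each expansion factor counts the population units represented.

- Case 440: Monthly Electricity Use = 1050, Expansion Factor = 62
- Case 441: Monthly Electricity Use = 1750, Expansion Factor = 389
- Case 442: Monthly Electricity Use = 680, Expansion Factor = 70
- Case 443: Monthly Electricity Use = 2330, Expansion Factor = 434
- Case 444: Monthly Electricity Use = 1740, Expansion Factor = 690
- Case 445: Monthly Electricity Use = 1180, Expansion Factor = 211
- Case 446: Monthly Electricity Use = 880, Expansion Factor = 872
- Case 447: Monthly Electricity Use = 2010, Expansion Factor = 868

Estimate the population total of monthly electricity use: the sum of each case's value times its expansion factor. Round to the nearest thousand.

Weighted total = 5766290

5766000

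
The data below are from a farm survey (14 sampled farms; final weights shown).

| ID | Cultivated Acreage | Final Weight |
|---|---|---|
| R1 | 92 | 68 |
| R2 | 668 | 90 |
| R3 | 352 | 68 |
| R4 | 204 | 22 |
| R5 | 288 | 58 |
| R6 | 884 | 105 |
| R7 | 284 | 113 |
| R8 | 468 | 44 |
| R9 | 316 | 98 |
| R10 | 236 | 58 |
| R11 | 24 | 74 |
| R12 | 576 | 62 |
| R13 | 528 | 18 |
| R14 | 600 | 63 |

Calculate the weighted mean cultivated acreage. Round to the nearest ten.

410

Weighted sum = 386456
Sum of weights = 941
Weighted mean = 386456 / 941 = 410.6865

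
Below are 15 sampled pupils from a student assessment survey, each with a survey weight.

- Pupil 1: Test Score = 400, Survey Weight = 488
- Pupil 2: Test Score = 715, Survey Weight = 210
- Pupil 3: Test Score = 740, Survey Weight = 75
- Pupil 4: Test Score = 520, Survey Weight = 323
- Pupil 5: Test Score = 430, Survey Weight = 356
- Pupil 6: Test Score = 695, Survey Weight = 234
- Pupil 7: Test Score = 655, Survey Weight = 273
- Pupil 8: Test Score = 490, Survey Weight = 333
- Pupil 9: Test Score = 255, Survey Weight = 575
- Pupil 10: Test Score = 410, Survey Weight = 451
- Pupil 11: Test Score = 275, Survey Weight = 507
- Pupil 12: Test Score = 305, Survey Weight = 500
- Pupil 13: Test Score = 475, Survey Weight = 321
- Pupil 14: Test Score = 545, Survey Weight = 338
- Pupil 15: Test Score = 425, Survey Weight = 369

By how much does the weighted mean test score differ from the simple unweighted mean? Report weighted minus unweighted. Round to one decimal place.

-51.2

Unweighted sum = 7335
Unweighted mean = 7335 / 15 = 489
Weighted sum = 2343475
Sum of weights = 5353
Weighted mean = 2343475 / 5353 = 437.78722
Difference (weighted minus unweighted) = -51.212778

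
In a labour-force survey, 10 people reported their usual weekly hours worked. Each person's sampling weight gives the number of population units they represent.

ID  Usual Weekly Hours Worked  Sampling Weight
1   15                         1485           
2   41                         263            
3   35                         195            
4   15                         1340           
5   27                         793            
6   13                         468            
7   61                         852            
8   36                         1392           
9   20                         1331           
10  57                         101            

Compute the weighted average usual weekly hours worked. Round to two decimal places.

Weighted sum = 15×1485 + 41×263 + 35×195 + 15×1340 + 27×793 + 13×468 + 61×852 + 36×1392 + 20×1331 + 57×101
  = 22275 + 10783 + 6825 + 20100 + 21411 + 6084 + 51972 + 50112 + 26620 + 5757 = 221939
Sum of weights = 1485 + 263 + 195 + 1340 + 793 + 468 + 852 + 1392 + 1331 + 101 = 8220
Weighted mean = 221939 / 8220 = 26.999878

27.00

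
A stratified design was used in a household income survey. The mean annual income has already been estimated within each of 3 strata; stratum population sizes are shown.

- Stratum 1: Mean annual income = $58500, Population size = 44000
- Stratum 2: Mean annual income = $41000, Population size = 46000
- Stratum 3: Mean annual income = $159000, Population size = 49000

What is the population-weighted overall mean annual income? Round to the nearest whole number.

88137

Σ Nₕ·x̄ₕ = 58500×44000 + 41000×46000 + 159000×49000
  = 2574000000 + 1886000000 + 7791000000 = 12251000000
Σ Nₕ = 44000 + 46000 + 49000 = 139000
Overall mean = 12251000000 / 139000 = 88136.691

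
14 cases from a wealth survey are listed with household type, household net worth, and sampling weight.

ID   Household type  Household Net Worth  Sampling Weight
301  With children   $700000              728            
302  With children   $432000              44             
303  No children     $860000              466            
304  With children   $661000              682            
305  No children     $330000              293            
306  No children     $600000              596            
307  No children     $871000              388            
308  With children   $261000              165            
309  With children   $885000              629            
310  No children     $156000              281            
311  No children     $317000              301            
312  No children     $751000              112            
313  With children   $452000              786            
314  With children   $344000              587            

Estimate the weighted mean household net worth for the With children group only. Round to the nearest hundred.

590000

With children rows: 301, 302, 304, 308, 309, 313, 314
Weighted sum = 700000×728 + 432000×44 + 661000×682 + 261000×165 + 885000×629 + 452000×786 + 344000×587
  = 2136340000
Sum of weights = 728 + 44 + 682 + 165 + 629 + 786 + 587 = 3621
Weighted mean = 2136340000 / 3621 = 589986.19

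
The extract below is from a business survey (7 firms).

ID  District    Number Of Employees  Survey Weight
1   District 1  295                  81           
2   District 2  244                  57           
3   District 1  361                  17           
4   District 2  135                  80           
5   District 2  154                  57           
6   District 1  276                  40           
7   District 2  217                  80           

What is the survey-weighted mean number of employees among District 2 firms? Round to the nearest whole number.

District 2 rows: 2, 4, 5, 7
Weighted sum = 244×57 + 135×80 + 154×57 + 217×80
  = 13908 + 10800 + 8778 + 17360 = 50846
Sum of weights = 274
Weighted mean = 50846 / 274 = 185.56934

186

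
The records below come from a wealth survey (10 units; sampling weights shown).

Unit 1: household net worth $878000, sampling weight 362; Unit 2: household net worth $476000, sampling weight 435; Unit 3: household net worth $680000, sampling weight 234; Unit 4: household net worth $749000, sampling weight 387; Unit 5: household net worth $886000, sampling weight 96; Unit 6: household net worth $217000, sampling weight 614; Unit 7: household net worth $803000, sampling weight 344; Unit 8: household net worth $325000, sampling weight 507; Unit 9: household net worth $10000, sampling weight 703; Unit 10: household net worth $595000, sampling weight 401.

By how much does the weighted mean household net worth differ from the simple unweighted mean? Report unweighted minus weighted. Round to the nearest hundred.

Unweighted sum = 878000 + 476000 + 680000 + 749000 + 886000 + 217000 + 803000 + 325000 + 10000 + 595000 = 5619000
Unweighted mean = 5619000 / 10 = 561900
Weighted sum = 878000×362 + 476000×435 + 680000×234 + 749000×387 + 886000×96 + 217000×614 + 803000×344 + 325000×507 + 10000×703 + 595000×401
  = 317836000 + 207060000 + 159120000 + 289863000 + 85056000 + 133238000 + 276232000 + 164775000 + 7030000 + 238595000 = 1878805000
Sum of weights = 362 + 435 + 234 + 387 + 96 + 614 + 344 + 507 + 703 + 401 = 4083
Weighted mean = 1878805000 / 4083 = 460153.07
Difference (unweighted minus weighted) = 101746.93

101700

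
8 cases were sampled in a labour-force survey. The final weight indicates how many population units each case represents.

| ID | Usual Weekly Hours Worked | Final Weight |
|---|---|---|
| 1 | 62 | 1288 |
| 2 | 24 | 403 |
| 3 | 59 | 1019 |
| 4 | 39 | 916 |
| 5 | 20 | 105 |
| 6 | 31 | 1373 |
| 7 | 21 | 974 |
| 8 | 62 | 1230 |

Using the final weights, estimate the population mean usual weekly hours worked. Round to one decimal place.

44.7

Weighted sum = 62×1288 + 24×403 + 59×1019 + 39×916 + 20×105 + 31×1373 + 21×974 + 62×1230
  = 79856 + 9672 + 60121 + 35724 + 2100 + 42563 + 20454 + 76260 = 326750
Sum of weights = 1288 + 403 + 1019 + 916 + 105 + 1373 + 974 + 1230 = 7308
Weighted mean = 326750 / 7308 = 44.711275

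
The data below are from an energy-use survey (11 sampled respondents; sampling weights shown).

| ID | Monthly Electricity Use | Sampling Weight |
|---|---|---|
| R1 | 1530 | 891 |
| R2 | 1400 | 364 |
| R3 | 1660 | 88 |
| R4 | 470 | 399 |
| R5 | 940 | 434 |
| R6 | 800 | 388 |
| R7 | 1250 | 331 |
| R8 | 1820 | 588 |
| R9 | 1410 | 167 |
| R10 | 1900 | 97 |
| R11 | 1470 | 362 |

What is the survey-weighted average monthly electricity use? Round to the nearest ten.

1300

Weighted sum = 1530×891 + 1400×364 + 1660×88 + 470×399 + 940×434 + 800×388 + 1250×331 + 1820×588 + 1410×167 + 1900×97 + 1470×362
  = 5360620
Sum of weights = 891 + 364 + 88 + 399 + 434 + 388 + 331 + 588 + 167 + 97 + 362 = 4109
Weighted mean = 5360620 / 4109 = 1304.6045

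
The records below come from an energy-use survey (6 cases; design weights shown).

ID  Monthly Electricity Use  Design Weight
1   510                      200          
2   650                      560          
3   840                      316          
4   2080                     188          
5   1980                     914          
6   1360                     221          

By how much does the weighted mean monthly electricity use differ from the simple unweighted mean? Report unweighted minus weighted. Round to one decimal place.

-110.9

Unweighted sum = 510 + 650 + 840 + 2080 + 1980 + 1360 = 7420
Unweighted mean = 7420 / 6 = 1236.6667
Weighted sum = 510×200 + 650×560 + 840×316 + 2080×188 + 1980×914 + 1360×221
  = 102000 + 364000 + 265440 + 391040 + 1809720 + 300560 = 3232760
Sum of weights = 200 + 560 + 316 + 188 + 914 + 221 = 2399
Weighted mean = 3232760 / 2399 = 1347.5448
Difference (unweighted minus weighted) = -110.87814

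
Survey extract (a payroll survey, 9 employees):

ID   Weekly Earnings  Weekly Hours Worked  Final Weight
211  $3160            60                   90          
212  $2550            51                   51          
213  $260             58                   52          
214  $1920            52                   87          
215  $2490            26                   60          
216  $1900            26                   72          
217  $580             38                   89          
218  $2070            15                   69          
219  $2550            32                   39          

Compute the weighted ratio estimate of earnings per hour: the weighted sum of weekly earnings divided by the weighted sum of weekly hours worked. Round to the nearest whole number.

Σ wᵢ·y = 3160×90 + 2550×51 + 260×52 + 1920×87 + 2490×60 + 1900×72 + 580×89 + 2070×69 + 2550×39
  = 1175110
Σ wᵢ·x = 60×90 + 51×51 + 58×52 + 52×87 + 26×60 + 26×72 + 38×89 + 15×69 + 32×39
  = 24638
Ratio = 1175110 / 24638 = 47.695024

48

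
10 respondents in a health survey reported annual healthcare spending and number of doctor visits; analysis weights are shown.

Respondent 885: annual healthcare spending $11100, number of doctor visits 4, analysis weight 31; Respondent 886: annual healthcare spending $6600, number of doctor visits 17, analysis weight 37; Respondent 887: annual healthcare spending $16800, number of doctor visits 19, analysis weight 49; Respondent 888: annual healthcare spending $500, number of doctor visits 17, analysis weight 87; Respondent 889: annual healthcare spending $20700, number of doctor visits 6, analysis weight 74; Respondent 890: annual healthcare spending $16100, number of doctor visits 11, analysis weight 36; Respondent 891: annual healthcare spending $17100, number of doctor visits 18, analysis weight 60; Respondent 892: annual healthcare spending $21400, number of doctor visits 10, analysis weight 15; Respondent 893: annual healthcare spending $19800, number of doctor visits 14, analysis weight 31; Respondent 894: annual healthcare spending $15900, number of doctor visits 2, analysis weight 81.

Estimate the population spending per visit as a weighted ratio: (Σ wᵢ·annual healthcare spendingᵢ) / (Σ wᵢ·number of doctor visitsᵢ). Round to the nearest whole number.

1169

Σ wᵢ·y = 11100×31 + 6600×37 + 16800×49 + 500×87 + 20700×74 + 16100×36 + 17100×60 + 21400×15 + 19800×31 + 15900×81
  = 344100 + 244200 + 823200 + 43500 + 1531800 + 579600 + 1026000 + 321000 + 613800 + 1287900 = 6815100
Σ wᵢ·x = 4×31 + 17×37 + 19×49 + 17×87 + 6×74 + 11×36 + 18×60 + 10×15 + 14×31 + 2×81
  = 5829
Ratio = 6815100 / 5829 = 1169.1714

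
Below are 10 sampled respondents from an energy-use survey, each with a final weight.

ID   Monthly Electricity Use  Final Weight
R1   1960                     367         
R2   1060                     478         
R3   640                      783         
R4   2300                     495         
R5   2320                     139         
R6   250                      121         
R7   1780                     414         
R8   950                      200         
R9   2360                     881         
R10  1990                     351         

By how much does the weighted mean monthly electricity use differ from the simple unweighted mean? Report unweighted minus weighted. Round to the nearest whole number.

-76

Unweighted sum = 1960 + 1060 + 640 + 2300 + 2320 + 250 + 1780 + 950 + 2360 + 1990 = 15610
Unweighted mean = 15610 / 10 = 1561
Weighted sum = 1960×367 + 1060×478 + 640×783 + 2300×495 + 2320×139 + 250×121 + 1780×414 + 950×200 + 2360×881 + 1990×351
  = 719320 + 506680 + 501120 + 1138500 + 322480 + 30250 + 736920 + 190000 + 2079160 + 698490 = 6922920
Sum of weights = 367 + 478 + 783 + 495 + 139 + 121 + 414 + 200 + 881 + 351 = 4229
Weighted mean = 6922920 / 4229 = 1637.0111
Difference (unweighted minus weighted) = -76.011114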